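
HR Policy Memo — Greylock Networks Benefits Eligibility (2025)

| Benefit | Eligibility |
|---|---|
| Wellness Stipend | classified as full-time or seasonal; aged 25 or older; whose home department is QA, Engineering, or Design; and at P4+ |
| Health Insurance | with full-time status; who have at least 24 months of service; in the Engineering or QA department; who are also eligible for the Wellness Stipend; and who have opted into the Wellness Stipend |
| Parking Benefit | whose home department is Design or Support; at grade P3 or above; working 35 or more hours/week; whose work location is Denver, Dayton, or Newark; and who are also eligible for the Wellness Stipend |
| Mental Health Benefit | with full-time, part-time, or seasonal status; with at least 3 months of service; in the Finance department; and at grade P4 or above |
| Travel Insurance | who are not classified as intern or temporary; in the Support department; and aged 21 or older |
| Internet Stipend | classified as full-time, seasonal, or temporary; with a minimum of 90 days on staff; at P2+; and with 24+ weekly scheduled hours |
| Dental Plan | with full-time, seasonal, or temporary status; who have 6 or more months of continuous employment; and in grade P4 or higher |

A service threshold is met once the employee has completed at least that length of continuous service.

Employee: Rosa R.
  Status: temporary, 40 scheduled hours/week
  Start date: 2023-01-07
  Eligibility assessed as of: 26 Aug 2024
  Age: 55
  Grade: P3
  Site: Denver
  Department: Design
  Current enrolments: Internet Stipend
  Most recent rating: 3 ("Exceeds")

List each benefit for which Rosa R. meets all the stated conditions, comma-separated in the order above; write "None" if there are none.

Service from 2023-01-07 to 26 Aug 2024: 597 days.
Wellness Stipend — status temporary ✗ (requires full-time or seasonal) → not eligible.
Health Insurance — status temporary ✗ (requires full-time) → not eligible.
Parking Benefit — dept Design ✓; grade P3 ≥ P3 ✓; 40 hrs/wk ≥ 35 ✓; site Denver ✓; not eligible for Wellness Stipend ✗ → not eligible.
Mental Health Benefit — status temporary ✗ (requires full-time, part-time, or seasonal) → not eligible.
Travel Insurance — status temporary ✗ (excluded) → not eligible.
Internet Stipend — status temporary ✓; service 597 days ≥ 90 days ✓; grade P3 ≥ P2 ✓; 40 hrs/wk ≥ 24 ✓ → eligible.
Dental Plan — status temporary ✓; service 597 days ≥ 6 months (≈180 days) ✓; grade P3 < P4 ✗ → not eligible.

Internet Stipend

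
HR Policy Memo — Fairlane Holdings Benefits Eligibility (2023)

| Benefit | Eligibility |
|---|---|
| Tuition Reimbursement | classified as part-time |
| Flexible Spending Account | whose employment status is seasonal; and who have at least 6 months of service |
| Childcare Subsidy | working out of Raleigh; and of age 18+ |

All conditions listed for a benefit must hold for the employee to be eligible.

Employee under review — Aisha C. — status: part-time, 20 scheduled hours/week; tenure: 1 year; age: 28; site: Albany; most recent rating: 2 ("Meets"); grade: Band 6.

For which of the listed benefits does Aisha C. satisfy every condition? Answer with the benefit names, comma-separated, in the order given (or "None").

Tuition Reimbursement — status part-time ✓ → eligible.
Flexible Spending Account — status part-time ✗ (requires seasonal) → not eligible.
Childcare Subsidy — site Albany ✗ (not Raleigh) → not eligible.

Tuition Reimbursement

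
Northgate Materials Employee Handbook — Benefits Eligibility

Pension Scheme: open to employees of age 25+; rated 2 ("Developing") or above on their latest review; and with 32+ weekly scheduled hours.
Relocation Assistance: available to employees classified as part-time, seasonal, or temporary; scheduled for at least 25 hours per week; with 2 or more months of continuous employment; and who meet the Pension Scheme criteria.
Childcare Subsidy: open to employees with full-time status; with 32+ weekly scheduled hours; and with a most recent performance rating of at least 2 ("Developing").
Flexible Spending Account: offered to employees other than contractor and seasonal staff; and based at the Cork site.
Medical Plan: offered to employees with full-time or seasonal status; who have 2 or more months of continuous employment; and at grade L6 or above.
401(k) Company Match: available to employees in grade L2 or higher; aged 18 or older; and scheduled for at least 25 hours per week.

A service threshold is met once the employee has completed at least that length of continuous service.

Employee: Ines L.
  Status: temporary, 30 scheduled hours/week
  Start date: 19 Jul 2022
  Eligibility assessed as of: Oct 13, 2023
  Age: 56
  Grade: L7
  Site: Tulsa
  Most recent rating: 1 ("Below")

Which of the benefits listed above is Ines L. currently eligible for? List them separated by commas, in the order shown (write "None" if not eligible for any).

401(k) Company Match

Service from 19 Jul 2022 to Oct 13, 2023: 451 days.
Pension Scheme — age 56 ≥ 25 ✓; rating 1 < 2 ✗ → not eligible.
Relocation Assistance — status temporary ✓; 30 hrs/wk ≥ 25 ✓; service 451 days ≥ 2 months (≈60 days) ✓; not eligible for Pension Scheme ✗ → not eligible.
Childcare Subsidy — status temporary ✗ (requires full-time) → not eligible.
Flexible Spending Account — status temporary ✓ (not excluded); site Tulsa ✗ (not Cork) → not eligible.
Medical Plan — status temporary ✗ (requires full-time or seasonal) → not eligible.
401(k) Company Match — grade L7 ≥ L2 ✓; age 56 ≥ 18 ✓; 30 hrs/wk ≥ 25 ✓ → eligible.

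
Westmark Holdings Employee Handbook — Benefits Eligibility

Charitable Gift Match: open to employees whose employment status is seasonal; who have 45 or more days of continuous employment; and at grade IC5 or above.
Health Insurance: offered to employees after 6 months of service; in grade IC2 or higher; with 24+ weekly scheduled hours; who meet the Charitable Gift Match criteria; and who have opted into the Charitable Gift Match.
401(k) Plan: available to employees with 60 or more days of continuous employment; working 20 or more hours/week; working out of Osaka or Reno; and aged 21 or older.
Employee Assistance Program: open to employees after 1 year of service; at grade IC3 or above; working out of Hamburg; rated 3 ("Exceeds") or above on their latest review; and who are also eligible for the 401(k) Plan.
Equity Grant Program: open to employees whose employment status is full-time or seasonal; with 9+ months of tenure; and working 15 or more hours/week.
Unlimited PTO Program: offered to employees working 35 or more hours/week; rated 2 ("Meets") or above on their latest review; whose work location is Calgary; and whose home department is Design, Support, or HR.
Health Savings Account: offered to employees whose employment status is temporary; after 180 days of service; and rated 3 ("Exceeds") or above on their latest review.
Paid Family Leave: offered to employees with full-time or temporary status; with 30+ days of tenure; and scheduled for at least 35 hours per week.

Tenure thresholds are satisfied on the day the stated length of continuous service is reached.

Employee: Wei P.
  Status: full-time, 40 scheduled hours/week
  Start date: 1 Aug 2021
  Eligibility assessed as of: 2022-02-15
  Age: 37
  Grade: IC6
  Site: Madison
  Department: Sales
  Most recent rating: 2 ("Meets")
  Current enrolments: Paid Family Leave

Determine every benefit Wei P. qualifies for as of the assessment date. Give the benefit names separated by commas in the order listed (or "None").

Paid Family Leave

Service from 1 Aug 2021 to 2022-02-15: 198 days.
Charitable Gift Match — status full-time ✗ (requires seasonal) → not eligible.
Health Insurance — service 198 days ≥ 6 months (≈180 days) ✓; grade IC6 ≥ IC2 ✓; 40 hrs/wk ≥ 24 ✓; not eligible for Charitable Gift Match ✗ → not eligible.
401(k) Plan — service 198 days ≥ 60 days ✓; 40 hrs/wk ≥ 20 ✓; site Madison ✗ (not Osaka or Reno) → not eligible.
Employee Assistance Program — service 198 days < 1 year (≈365 days) ✗ → not eligible.
Equity Grant Program — status full-time ✓; service 198 days < 9 months (≈270 days) ✗ → not eligible.
Unlimited PTO Program — 40 hrs/wk ≥ 35 ✓; rating 2 ≥ 2 ✓; site Madison ✗ (not Calgary) → not eligible.
Health Savings Account — status full-time ✗ (requires temporary) → not eligible.
Paid Family Leave — status full-time ✓; service 198 days ≥ 30 days ✓; 40 hrs/wk ≥ 35 ✓ → eligible.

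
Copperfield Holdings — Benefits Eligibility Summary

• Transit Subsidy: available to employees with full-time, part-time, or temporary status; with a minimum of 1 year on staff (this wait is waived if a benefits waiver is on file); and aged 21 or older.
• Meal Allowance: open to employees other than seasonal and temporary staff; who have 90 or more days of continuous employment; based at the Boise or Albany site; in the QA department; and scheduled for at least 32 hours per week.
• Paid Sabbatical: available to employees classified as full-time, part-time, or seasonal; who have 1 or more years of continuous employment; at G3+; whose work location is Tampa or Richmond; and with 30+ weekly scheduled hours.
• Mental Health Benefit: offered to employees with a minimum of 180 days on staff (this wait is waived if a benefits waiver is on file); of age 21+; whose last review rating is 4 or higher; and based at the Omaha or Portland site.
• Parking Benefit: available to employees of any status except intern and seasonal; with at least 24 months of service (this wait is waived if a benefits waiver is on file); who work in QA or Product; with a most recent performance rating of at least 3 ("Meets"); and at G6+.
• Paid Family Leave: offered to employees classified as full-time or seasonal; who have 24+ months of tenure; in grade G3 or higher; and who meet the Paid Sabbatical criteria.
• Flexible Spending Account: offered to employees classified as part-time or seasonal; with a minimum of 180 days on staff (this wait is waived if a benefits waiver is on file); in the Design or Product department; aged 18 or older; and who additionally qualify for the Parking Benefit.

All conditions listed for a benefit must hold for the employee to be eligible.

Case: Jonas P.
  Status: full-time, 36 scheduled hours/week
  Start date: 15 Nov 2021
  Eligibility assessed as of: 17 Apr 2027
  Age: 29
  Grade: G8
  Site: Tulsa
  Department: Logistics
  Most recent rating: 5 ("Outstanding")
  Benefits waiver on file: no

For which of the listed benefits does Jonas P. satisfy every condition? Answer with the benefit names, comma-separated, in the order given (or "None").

Transit Subsidy

Service from 15 Nov 2021 to 17 Apr 2027: 1979 days.
Transit Subsidy — status full-time ✓; no waiver, service 1979 days ≥ 1 year (≈365 days) ✓; age 29 ≥ 21 ✓ → eligible.
Meal Allowance — status full-time ✓ (not excluded); service 1979 days ≥ 90 days ✓; site Tulsa ✗ (not Boise or Albany) → not eligible.
Paid Sabbatical — status full-time ✓; service 1979 days ≥ 1 year (≈365 days) ✓; grade G8 ≥ G3 ✓; site Tulsa ✗ (not Tampa or Richmond) → not eligible.
Mental Health Benefit — no waiver, service 1979 days ≥ 180 days ✓; age 29 ≥ 21 ✓; rating 5 ≥ 4 ✓; site Tulsa ✗ (not Omaha or Portland) → not eligible.
Parking Benefit — status full-time ✓ (not excluded); no waiver, service 1979 days ≥ 24 months (≈720 days) ✓; dept Logistics ✗ → not eligible.
Paid Family Leave — status full-time ✓; service 1979 days ≥ 24 months (≈720 days) ✓; grade G8 ≥ G3 ✓; not eligible for Paid Sabbatical ✗ → not eligible.
Flexible Spending Account — status full-time ✗ (requires part-time or seasonal) → not eligible.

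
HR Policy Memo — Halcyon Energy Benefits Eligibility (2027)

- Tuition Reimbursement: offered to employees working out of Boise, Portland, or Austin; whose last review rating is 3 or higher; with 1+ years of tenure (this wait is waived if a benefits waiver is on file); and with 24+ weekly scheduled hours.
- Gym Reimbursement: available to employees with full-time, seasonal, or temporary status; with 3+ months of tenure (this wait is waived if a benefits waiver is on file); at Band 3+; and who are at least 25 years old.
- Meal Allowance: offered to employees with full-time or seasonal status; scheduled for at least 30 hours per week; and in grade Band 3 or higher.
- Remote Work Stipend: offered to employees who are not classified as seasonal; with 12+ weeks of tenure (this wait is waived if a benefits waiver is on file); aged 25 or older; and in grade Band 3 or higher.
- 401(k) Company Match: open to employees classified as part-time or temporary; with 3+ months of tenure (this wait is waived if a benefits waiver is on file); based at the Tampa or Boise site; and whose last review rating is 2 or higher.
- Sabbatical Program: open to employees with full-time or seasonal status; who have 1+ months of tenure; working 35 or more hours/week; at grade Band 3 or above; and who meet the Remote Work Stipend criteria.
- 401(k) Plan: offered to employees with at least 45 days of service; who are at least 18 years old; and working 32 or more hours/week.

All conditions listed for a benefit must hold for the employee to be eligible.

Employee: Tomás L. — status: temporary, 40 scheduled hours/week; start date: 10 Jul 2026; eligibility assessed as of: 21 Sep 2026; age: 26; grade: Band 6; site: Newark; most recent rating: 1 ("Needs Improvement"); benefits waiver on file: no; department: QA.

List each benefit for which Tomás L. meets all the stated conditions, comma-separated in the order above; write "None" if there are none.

401(k) Plan

Service from 10 Jul 2026 to 21 Sep 2026: 73 days.
Tuition Reimbursement — site Newark ✗ (not Boise, Portland, or Austin) → not eligible.
Gym Reimbursement — status temporary ✓; no waiver, service 73 days < 3 months (≈90 days) ✗ → not eligible.
Meal Allowance — status temporary ✗ (requires full-time or seasonal) → not eligible.
Remote Work Stipend — status temporary ✓ (not excluded); no waiver, service 73 days < 12 weeks (≈84 days) ✗ → not eligible.
401(k) Company Match — status temporary ✓; no waiver, service 73 days < 3 months (≈90 days) ✗ → not eligible.
Sabbatical Program — status temporary ✗ (requires full-time or seasonal) → not eligible.
401(k) Plan — service 73 days ≥ 45 days ✓; age 26 ≥ 18 ✓; 40 hrs/wk ≥ 32 ✓ → eligible.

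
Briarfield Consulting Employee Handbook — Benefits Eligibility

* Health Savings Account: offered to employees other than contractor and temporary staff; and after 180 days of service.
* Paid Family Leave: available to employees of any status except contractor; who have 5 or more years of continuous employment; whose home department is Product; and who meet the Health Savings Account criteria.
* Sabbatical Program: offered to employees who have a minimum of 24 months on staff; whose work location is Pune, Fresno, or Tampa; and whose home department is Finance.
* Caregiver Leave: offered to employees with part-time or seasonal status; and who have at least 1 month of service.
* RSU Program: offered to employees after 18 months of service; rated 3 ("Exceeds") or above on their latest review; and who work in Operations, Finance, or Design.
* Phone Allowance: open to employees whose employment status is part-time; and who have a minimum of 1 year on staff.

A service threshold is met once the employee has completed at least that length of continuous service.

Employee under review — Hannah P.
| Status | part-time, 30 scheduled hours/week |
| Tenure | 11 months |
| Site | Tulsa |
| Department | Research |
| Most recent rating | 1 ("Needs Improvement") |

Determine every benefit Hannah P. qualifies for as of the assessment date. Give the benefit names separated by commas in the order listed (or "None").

Health Savings Account — status part-time ✓ (not excluded); service 11 months ≥ 180 days ✓ → eligible.
Paid Family Leave — status part-time ✓ (not excluded); service 11 months < 5 years (≈1825 days) ✗ → not eligible.
Sabbatical Program — service 11 months < 24 months ✗ → not eligible.
Caregiver Leave — status part-time ✓; service 11 months ≥ 1 month ✓ → eligible.
RSU Program — service 11 months < 18 months ✗ → not eligible.
Phone Allowance — status part-time ✓; service 11 months < 1 year (≈365 days) ✗ → not eligible.

Health Savings Account, Caregiver Leave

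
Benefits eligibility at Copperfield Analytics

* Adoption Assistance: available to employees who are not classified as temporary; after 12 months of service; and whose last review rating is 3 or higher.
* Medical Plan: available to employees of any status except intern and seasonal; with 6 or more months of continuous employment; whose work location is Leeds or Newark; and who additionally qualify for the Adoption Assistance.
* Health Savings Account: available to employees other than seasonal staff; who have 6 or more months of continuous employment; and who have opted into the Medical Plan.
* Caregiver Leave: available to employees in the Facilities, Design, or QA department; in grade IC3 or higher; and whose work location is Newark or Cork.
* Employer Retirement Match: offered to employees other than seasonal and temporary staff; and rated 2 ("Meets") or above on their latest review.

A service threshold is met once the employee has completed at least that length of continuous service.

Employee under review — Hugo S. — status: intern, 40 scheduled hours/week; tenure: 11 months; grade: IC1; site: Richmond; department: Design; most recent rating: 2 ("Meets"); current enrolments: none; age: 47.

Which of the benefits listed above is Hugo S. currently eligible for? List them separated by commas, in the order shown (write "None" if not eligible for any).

Adoption Assistance — status intern ✓ (not excluded); service 11 months < 12 months ✗ → not eligible.
Medical Plan — status intern ✗ (excluded) → not eligible.
Health Savings Account — status intern ✓ (not excluded); service 11 months ≥ 6 months ✓; not enrolled in Medical Plan ✗ → not eligible.
Caregiver Leave — dept Design ✓; grade IC1 < IC3 ✗ → not eligible.
Employer Retirement Match — status intern ✓ (not excluded); rating 2 ≥ 2 ✓ → eligible.

Employer Retirement Match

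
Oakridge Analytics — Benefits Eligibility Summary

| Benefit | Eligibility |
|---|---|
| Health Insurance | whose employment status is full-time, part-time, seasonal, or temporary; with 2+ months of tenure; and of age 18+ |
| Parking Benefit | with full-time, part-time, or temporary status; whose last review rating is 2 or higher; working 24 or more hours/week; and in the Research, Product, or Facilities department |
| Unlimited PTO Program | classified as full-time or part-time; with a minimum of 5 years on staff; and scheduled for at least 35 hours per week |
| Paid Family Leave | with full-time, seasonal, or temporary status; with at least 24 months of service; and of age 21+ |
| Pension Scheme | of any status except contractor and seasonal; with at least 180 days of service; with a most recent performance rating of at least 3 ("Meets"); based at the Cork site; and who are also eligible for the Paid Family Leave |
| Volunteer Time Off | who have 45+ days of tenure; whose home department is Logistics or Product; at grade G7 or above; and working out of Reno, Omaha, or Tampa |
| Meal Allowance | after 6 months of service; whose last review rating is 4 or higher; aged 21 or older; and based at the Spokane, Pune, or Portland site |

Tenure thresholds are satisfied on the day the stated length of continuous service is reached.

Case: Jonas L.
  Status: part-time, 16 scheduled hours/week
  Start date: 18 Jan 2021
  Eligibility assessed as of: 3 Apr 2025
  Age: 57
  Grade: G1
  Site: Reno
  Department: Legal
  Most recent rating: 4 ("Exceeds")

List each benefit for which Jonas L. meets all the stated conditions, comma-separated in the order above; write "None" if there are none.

Service from 18 Jan 2021 to 3 Apr 2025: 1536 days.
Health Insurance — status part-time ✓; service 1536 days ≥ 2 months (≈60 days) ✓; age 57 ≥ 18 ✓ → eligible.
Parking Benefit — status part-time ✓; rating 4 ≥ 2 ✓; 16 hrs/wk < 24 ✗ → not eligible.
Unlimited PTO Program — status part-time ✓; service 1536 days < 5 years (≈1825 days) ✗ → not eligible.
Paid Family Leave — status part-time ✗ (requires full-time, seasonal, or temporary) → not eligible.
Pension Scheme — status part-time ✓ (not excluded); service 1536 days ≥ 180 days ✓; rating 4 ≥ 3 ✓; site Reno ✗ (not Cork) → not eligible.
Volunteer Time Off — service 1536 days ≥ 45 days ✓; dept Legal ✗ → not eligible.
Meal Allowance — service 1536 days ≥ 6 months (≈180 days) ✓; rating 4 ≥ 4 ✓; age 57 ≥ 21 ✓; site Reno ✗ (not Spokane, Pune, or Portland) → not eligible.

Health Insurance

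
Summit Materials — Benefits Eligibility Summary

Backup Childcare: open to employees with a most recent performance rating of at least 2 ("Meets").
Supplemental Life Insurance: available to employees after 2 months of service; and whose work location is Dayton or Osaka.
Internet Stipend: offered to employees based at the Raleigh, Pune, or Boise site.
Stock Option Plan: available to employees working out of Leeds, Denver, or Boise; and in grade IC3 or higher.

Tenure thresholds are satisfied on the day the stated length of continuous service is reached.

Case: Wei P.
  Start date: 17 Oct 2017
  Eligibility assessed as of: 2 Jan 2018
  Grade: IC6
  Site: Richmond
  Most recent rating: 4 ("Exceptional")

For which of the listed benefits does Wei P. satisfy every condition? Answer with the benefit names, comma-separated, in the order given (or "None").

Backup Childcare

Service from 17 Oct 2017 to 2 Jan 2018: 77 days.
Backup Childcare — rating 4 ≥ 2 ✓ → eligible.
Supplemental Life Insurance — service 77 days ≥ 2 months (≈60 days) ✓; site Richmond ✗ (not Dayton or Osaka) → not eligible.
Internet Stipend — site Richmond ✗ (not Raleigh, Pune, or Boise) → not eligible.
Stock Option Plan — site Richmond ✗ (not Leeds, Denver, or Boise) → not eligible.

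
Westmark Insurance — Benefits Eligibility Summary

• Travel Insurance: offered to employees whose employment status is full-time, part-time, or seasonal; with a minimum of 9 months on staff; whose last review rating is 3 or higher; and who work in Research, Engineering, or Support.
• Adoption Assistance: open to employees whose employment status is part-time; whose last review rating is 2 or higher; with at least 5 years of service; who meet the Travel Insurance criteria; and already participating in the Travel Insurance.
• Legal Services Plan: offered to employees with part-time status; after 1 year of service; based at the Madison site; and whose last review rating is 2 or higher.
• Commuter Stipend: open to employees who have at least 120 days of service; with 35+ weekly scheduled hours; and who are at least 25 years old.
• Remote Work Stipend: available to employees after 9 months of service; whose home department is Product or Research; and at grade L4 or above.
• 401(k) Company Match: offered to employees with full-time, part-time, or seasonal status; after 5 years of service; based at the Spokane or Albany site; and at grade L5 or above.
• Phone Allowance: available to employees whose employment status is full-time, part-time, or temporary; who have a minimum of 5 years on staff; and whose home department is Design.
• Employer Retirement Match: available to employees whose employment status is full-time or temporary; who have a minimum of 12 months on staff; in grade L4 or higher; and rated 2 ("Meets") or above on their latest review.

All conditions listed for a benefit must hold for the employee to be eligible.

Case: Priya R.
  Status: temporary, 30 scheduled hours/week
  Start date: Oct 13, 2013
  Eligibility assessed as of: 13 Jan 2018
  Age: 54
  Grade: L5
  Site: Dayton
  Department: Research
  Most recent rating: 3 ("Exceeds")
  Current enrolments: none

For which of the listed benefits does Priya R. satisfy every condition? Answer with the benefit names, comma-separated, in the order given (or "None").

Service from Oct 13, 2013 to 13 Jan 2018: 1553 days.
Travel Insurance — status temporary ✗ (requires full-time, part-time, or seasonal) → not eligible.
Adoption Assistance — status temporary ✗ (requires part-time) → not eligible.
Legal Services Plan — status temporary ✗ (requires part-time) → not eligible.
Commuter Stipend — service 1553 days ≥ 120 days ✓; 30 hrs/wk < 35 ✗ → not eligible.
Remote Work Stipend — service 1553 days ≥ 9 months (≈270 days) ✓; dept Research ✓; grade L5 ≥ L4 ✓ → eligible.
401(k) Company Match — status temporary ✗ (requires full-time, part-time, or seasonal) → not eligible.
Phone Allowance — status temporary ✓; service 1553 days < 5 years (≈1825 days) ✗ → not eligible.
Employer Retirement Match — status temporary ✓; service 1553 days ≥ 12 months (≈360 days) ✓; grade L5 ≥ L4 ✓; rating 3 ≥ 2 ✓ → eligible.

Remote Work Stipend, Employer Retirement Match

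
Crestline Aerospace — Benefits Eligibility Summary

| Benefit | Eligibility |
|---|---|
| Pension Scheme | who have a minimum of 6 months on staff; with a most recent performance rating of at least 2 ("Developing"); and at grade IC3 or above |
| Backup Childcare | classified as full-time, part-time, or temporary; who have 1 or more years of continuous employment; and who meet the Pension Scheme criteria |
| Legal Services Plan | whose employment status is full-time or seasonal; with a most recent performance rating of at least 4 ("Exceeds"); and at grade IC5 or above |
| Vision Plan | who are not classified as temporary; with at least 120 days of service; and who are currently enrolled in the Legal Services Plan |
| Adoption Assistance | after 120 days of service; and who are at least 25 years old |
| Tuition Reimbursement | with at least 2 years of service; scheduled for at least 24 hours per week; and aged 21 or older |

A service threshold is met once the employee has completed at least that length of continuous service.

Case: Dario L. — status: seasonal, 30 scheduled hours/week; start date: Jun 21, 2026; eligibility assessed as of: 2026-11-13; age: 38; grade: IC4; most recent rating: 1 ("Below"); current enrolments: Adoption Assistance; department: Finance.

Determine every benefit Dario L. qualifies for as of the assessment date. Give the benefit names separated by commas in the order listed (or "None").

Adoption Assistance

Service from Jun 21, 2026 to 2026-11-13: 145 days.
Pension Scheme — service 145 days < 6 months (≈180 days) ✗ → not eligible.
Backup Childcare — status seasonal ✗ (requires full-time, part-time, or temporary) → not eligible.
Legal Services Plan — status seasonal ✓; rating 1 < 4 ✗ → not eligible.
Vision Plan — status seasonal ✓ (not excluded); service 145 days ≥ 120 days ✓; not enrolled in Legal Services Plan ✗ → not eligible.
Adoption Assistance — service 145 days ≥ 120 days ✓; age 38 ≥ 25 ✓ → eligible.
Tuition Reimbursement — service 145 days < 2 years (≈730 days) ✗ → not eligible.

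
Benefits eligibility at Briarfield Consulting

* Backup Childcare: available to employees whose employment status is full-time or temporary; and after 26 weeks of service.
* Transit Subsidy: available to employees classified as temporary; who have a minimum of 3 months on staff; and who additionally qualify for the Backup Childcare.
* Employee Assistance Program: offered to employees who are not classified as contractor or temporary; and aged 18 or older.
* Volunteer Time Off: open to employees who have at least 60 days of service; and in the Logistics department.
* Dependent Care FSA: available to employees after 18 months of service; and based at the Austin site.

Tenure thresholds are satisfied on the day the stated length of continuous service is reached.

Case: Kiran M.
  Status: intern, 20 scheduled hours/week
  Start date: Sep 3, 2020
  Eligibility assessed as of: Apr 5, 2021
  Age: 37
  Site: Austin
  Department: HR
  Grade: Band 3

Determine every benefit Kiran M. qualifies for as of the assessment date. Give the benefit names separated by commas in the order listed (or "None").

Service from Sep 3, 2020 to Apr 5, 2021: 214 days.
Backup Childcare — status intern ✗ (requires full-time or temporary) → not eligible.
Transit Subsidy — status intern ✗ (requires temporary) → not eligible.
Employee Assistance Program — status intern ✓ (not excluded); age 37 ≥ 18 ✓ → eligible.
Volunteer Time Off — service 214 days ≥ 60 days ✓; dept HR ✗ → not eligible.
Dependent Care FSA — service 214 days < 18 months (≈540 days) ✗ → not eligible.

Employee Assistance Program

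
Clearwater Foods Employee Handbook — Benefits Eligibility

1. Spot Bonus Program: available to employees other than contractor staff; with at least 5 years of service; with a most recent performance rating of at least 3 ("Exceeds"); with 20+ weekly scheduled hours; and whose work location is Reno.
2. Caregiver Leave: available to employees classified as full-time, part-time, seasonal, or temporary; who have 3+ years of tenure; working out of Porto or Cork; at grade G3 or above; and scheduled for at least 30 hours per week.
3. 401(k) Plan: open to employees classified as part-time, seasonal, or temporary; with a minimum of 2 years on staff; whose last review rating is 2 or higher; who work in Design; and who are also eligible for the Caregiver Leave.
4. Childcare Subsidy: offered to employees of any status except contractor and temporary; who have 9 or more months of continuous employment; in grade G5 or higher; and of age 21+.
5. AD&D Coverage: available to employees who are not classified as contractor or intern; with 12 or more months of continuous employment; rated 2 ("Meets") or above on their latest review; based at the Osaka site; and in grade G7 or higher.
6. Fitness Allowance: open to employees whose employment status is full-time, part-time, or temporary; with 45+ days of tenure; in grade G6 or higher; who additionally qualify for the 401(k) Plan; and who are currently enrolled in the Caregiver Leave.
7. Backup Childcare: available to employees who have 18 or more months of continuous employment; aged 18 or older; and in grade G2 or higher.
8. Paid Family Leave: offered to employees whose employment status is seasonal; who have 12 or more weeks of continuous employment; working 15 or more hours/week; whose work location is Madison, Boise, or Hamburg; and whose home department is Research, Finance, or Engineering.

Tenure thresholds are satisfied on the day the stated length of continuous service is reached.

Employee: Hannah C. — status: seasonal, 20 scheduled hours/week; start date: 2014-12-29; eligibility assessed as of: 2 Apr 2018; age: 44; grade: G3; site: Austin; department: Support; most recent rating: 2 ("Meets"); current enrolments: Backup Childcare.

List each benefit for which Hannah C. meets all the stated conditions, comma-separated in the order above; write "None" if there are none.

Backup Childcare

Service from 2014-12-29 to 2 Apr 2018: 1190 days.
Spot Bonus Program — status seasonal ✓ (not excluded); service 1190 days < 5 years (≈1825 days) ✗ → not eligible.
Caregiver Leave — status seasonal ✓; service 1190 days ≥ 3 years (≈1095 days) ✓; site Austin ✗ (not Porto or Cork) → not eligible.
401(k) Plan — status seasonal ✓; service 1190 days ≥ 2 years (≈730 days) ✓; rating 2 ≥ 2 ✓; dept Support ✗ → not eligible.
Childcare Subsidy — status seasonal ✓ (not excluded); service 1190 days ≥ 9 months (≈270 days) ✓; grade G3 < G5 ✗ → not eligible.
AD&D Coverage — status seasonal ✓ (not excluded); service 1190 days ≥ 12 months (≈360 days) ✓; rating 2 ≥ 2 ✓; site Austin ✗ (not Osaka) → not eligible.
Fitness Allowance — status seasonal ✗ (requires full-time, part-time, or temporary) → not eligible.
Backup Childcare — service 1190 days ≥ 18 months (≈540 days) ✓; age 44 ≥ 18 ✓; grade G3 ≥ G2 ✓ → eligible.
Paid Family Leave — status seasonal ✓; service 1190 days ≥ 12 weeks (≈84 days) ✓; 20 hrs/wk ≥ 15 ✓; site Austin ✗ (not Madison, Boise, or Hamburg) → not eligible.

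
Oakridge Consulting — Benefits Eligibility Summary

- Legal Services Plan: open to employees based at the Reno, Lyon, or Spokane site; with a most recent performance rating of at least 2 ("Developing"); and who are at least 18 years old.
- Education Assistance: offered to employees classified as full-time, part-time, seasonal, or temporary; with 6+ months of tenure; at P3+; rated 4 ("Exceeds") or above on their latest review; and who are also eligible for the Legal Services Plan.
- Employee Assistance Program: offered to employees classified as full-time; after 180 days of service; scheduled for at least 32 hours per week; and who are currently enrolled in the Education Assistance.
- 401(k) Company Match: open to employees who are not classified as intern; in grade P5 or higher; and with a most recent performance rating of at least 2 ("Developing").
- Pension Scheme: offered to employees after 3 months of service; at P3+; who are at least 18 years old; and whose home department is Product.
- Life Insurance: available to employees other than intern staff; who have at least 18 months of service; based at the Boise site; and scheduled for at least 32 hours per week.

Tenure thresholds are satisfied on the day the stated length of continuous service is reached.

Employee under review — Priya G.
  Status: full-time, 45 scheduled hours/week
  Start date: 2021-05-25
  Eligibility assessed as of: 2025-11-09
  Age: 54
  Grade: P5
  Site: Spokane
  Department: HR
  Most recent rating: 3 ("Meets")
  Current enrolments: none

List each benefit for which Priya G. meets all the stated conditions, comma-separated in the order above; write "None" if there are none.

Legal Services Plan, 401(k) Company Match

Service from 2021-05-25 to 2025-11-09: 1629 days.
Legal Services Plan — site Spokane ✓; rating 3 ≥ 2 ✓; age 54 ≥ 18 ✓ → eligible.
Education Assistance — status full-time ✓; service 1629 days ≥ 6 months (≈180 days) ✓; grade P5 ≥ P3 ✓; rating 3 < 4 ✗ → not eligible.
Employee Assistance Program — status full-time ✓; service 1629 days ≥ 180 days ✓; 45 hrs/wk ≥ 32 ✓; not enrolled in Education Assistance ✗ → not eligible.
401(k) Company Match — status full-time ✓ (not excluded); grade P5 ≥ P5 ✓; rating 3 ≥ 2 ✓ → eligible.
Pension Scheme — service 1629 days ≥ 3 months (≈90 days) ✓; grade P5 ≥ P3 ✓; age 54 ≥ 18 ✓; dept HR ✗ → not eligible.
Life Insurance — status full-time ✓ (not excluded); service 1629 days ≥ 18 months (≈540 days) ✓; site Spokane ✗ (not Boise) → not eligible.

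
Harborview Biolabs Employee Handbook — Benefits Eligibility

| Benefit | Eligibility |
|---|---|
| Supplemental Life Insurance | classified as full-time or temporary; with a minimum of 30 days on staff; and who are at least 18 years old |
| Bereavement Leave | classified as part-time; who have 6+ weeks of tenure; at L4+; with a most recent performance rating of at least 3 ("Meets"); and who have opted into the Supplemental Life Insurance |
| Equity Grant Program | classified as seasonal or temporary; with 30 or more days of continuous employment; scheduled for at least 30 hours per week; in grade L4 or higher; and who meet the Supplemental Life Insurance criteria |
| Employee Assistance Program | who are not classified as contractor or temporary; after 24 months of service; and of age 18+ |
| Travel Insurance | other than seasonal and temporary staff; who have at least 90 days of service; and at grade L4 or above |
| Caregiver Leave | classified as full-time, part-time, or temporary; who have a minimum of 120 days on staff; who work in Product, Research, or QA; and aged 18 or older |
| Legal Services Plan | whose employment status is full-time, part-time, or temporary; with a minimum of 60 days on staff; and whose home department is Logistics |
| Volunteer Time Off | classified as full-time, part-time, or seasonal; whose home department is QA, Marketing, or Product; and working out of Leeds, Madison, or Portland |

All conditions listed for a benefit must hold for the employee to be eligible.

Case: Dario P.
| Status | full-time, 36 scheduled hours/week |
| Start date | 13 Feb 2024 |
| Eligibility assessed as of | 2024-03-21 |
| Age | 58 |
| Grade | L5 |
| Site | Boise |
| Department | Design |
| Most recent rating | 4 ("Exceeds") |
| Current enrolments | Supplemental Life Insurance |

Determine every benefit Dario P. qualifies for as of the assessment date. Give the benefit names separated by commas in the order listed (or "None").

Service from 13 Feb 2024 to 2024-03-21: 37 days.
Supplemental Life Insurance — status full-time ✓; service 37 days ≥ 30 days ✓; age 58 ≥ 18 ✓ → eligible.
Bereavement Leave — status full-time ✗ (requires part-time) → not eligible.
Equity Grant Program — status full-time ✗ (requires seasonal or temporary) → not eligible.
Employee Assistance Program — status full-time ✓ (not excluded); service 37 days < 24 months (≈720 days) ✗ → not eligible.
Travel Insurance — status full-time ✓ (not excluded); service 37 days < 90 days ✗ → not eligible.
Caregiver Leave — status full-time ✓; service 37 days < 120 days ✗ → not eligible.
Legal Services Plan — status full-time ✓; service 37 days < 60 days ✗ → not eligible.
Volunteer Time Off — status full-time ✓; dept Design ✗ → not eligible.

Supplemental Life Insurance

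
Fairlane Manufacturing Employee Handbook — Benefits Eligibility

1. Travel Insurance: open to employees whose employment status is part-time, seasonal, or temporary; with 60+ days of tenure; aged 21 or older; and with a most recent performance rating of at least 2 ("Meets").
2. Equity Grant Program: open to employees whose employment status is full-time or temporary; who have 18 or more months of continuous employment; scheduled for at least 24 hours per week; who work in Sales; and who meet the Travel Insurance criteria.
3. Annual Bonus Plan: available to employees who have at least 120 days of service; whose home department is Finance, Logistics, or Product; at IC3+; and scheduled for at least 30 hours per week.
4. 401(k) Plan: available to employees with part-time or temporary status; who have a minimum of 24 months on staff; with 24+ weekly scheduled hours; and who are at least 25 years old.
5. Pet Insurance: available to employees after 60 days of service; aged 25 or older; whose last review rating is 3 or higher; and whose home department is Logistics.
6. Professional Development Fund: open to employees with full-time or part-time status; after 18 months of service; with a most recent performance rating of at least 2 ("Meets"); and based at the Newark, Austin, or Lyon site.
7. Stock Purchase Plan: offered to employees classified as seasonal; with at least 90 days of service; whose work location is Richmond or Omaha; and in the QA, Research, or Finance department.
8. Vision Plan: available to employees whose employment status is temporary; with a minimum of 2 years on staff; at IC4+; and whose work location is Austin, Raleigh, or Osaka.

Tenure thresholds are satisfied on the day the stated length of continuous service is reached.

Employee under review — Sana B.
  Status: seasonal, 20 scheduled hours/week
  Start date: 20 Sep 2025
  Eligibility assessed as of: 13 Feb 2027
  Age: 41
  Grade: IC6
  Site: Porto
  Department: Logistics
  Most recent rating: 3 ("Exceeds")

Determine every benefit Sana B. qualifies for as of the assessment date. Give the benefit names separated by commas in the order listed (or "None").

Travel Insurance, Pet Insurance

Service from 20 Sep 2025 to 13 Feb 2027: 511 days.
Travel Insurance — status seasonal ✓; service 511 days ≥ 60 days ✓; age 41 ≥ 21 ✓; rating 3 ≥ 2 ✓ → eligible.
Equity Grant Program — status seasonal ✗ (requires full-time or temporary) → not eligible.
Annual Bonus Plan — service 511 days ≥ 120 days ✓; dept Logistics ✓; grade IC6 ≥ IC3 ✓; 20 hrs/wk < 30 ✗ → not eligible.
401(k) Plan — status seasonal ✗ (requires part-time or temporary) → not eligible.
Pet Insurance — service 511 days ≥ 60 days ✓; age 41 ≥ 25 ✓; rating 3 ≥ 3 ✓; dept Logistics ✓ → eligible.
Professional Development Fund — status seasonal ✗ (requires full-time or part-time) → not eligible.
Stock Purchase Plan — status seasonal ✓; service 511 days ≥ 90 days ✓; site Porto ✗ (not Richmond or Omaha) → not eligible.
Vision Plan — status seasonal ✗ (requires temporary) → not eligible.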